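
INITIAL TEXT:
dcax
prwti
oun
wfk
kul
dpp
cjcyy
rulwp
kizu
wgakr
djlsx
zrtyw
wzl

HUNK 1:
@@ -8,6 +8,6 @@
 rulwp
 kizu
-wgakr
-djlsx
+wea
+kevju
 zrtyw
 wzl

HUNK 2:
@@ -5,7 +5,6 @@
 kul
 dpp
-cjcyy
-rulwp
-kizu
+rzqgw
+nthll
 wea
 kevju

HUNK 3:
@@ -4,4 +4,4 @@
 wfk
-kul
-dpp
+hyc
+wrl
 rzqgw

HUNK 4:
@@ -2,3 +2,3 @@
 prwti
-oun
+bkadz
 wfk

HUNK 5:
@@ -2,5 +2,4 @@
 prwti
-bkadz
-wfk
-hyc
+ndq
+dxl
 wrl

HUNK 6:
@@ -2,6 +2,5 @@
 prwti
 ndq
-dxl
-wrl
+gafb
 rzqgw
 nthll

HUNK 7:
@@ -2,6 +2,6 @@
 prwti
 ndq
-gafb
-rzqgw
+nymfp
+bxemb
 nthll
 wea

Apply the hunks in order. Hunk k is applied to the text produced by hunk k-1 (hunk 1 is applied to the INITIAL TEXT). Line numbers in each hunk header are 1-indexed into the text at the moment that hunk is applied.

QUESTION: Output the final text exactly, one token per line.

Hunk 1: at line 8 remove [wgakr,djlsx] add [wea,kevju] -> 13 lines: dcax prwti oun wfk kul dpp cjcyy rulwp kizu wea kevju zrtyw wzl
Hunk 2: at line 5 remove [cjcyy,rulwp,kizu] add [rzqgw,nthll] -> 12 lines: dcax prwti oun wfk kul dpp rzqgw nthll wea kevju zrtyw wzl
Hunk 3: at line 4 remove [kul,dpp] add [hyc,wrl] -> 12 lines: dcax prwti oun wfk hyc wrl rzqgw nthll wea kevju zrtyw wzl
Hunk 4: at line 2 remove [oun] add [bkadz] -> 12 lines: dcax prwti bkadz wfk hyc wrl rzqgw nthll wea kevju zrtyw wzl
Hunk 5: at line 2 remove [bkadz,wfk,hyc] add [ndq,dxl] -> 11 lines: dcax prwti ndq dxl wrl rzqgw nthll wea kevju zrtyw wzl
Hunk 6: at line 2 remove [dxl,wrl] add [gafb] -> 10 lines: dcax prwti ndq gafb rzqgw nthll wea kevju zrtyw wzl
Hunk 7: at line 2 remove [gafb,rzqgw] add [nymfp,bxemb] -> 10 lines: dcax prwti ndq nymfp bxemb nthll wea kevju zrtyw wzl

Answer: dcax
prwti
ndq
nymfp
bxemb
nthll
wea
kevju
zrtyw
wzl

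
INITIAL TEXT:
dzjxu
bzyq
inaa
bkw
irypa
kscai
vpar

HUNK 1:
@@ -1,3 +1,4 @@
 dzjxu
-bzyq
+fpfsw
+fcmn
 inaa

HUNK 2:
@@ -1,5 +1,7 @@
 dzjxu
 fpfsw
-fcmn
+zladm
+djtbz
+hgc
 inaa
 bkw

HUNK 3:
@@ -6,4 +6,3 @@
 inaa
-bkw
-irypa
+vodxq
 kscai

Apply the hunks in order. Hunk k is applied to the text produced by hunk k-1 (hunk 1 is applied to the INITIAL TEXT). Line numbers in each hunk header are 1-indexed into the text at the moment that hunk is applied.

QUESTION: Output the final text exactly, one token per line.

Answer: dzjxu
fpfsw
zladm
djtbz
hgc
inaa
vodxq
kscai
vpar

Derivation:
Hunk 1: at line 1 remove [bzyq] add [fpfsw,fcmn] -> 8 lines: dzjxu fpfsw fcmn inaa bkw irypa kscai vpar
Hunk 2: at line 1 remove [fcmn] add [zladm,djtbz,hgc] -> 10 lines: dzjxu fpfsw zladm djtbz hgc inaa bkw irypa kscai vpar
Hunk 3: at line 6 remove [bkw,irypa] add [vodxq] -> 9 lines: dzjxu fpfsw zladm djtbz hgc inaa vodxq kscai vpar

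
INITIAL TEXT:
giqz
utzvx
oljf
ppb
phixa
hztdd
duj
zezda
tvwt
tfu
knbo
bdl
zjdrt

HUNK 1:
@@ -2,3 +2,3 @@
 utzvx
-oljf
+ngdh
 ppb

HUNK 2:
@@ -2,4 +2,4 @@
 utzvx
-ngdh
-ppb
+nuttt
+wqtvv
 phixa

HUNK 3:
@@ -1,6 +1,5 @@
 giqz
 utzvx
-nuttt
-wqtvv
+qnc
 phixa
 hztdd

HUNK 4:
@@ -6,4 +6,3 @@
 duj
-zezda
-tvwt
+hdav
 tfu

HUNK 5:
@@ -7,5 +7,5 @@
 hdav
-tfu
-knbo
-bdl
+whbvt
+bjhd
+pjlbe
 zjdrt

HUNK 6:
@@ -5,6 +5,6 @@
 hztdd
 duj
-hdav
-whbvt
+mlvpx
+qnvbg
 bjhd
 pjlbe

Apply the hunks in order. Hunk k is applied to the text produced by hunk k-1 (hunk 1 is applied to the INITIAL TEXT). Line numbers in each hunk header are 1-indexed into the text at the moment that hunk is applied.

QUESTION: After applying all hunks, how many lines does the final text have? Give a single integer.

Answer: 11

Derivation:
Hunk 1: at line 2 remove [oljf] add [ngdh] -> 13 lines: giqz utzvx ngdh ppb phixa hztdd duj zezda tvwt tfu knbo bdl zjdrt
Hunk 2: at line 2 remove [ngdh,ppb] add [nuttt,wqtvv] -> 13 lines: giqz utzvx nuttt wqtvv phixa hztdd duj zezda tvwt tfu knbo bdl zjdrt
Hunk 3: at line 1 remove [nuttt,wqtvv] add [qnc] -> 12 lines: giqz utzvx qnc phixa hztdd duj zezda tvwt tfu knbo bdl zjdrt
Hunk 4: at line 6 remove [zezda,tvwt] add [hdav] -> 11 lines: giqz utzvx qnc phixa hztdd duj hdav tfu knbo bdl zjdrt
Hunk 5: at line 7 remove [tfu,knbo,bdl] add [whbvt,bjhd,pjlbe] -> 11 lines: giqz utzvx qnc phixa hztdd duj hdav whbvt bjhd pjlbe zjdrt
Hunk 6: at line 5 remove [hdav,whbvt] add [mlvpx,qnvbg] -> 11 lines: giqz utzvx qnc phixa hztdd duj mlvpx qnvbg bjhd pjlbe zjdrt
Final line count: 11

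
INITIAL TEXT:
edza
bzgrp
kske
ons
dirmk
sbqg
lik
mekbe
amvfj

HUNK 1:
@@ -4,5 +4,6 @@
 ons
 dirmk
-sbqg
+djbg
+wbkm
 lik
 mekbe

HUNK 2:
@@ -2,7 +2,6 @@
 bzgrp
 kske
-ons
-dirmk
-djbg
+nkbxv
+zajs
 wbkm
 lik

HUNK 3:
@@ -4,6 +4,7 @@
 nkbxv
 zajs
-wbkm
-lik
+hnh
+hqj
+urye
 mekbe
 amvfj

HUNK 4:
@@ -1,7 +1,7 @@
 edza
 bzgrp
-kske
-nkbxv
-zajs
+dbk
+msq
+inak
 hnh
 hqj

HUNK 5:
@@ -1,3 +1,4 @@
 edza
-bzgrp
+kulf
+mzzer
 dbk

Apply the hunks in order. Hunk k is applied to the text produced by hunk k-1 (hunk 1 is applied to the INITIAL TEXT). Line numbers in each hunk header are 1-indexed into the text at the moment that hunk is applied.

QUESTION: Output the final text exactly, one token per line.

Answer: edza
kulf
mzzer
dbk
msq
inak
hnh
hqj
urye
mekbe
amvfj

Derivation:
Hunk 1: at line 4 remove [sbqg] add [djbg,wbkm] -> 10 lines: edza bzgrp kske ons dirmk djbg wbkm lik mekbe amvfj
Hunk 2: at line 2 remove [ons,dirmk,djbg] add [nkbxv,zajs] -> 9 lines: edza bzgrp kske nkbxv zajs wbkm lik mekbe amvfj
Hunk 3: at line 4 remove [wbkm,lik] add [hnh,hqj,urye] -> 10 lines: edza bzgrp kske nkbxv zajs hnh hqj urye mekbe amvfj
Hunk 4: at line 1 remove [kske,nkbxv,zajs] add [dbk,msq,inak] -> 10 lines: edza bzgrp dbk msq inak hnh hqj urye mekbe amvfj
Hunk 5: at line 1 remove [bzgrp] add [kulf,mzzer] -> 11 lines: edza kulf mzzer dbk msq inak hnh hqj urye mekbe amvfj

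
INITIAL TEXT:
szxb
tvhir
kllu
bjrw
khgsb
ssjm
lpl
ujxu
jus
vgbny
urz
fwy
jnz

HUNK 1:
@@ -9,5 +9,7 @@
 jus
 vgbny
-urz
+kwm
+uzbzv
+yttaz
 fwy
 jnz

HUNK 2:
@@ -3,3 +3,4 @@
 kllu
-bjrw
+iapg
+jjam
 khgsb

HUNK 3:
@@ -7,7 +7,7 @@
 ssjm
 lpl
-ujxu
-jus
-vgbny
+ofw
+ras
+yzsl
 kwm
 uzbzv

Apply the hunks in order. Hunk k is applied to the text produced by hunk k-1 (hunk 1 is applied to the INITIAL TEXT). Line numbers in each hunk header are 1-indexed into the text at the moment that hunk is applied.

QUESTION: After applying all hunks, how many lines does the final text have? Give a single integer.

Hunk 1: at line 9 remove [urz] add [kwm,uzbzv,yttaz] -> 15 lines: szxb tvhir kllu bjrw khgsb ssjm lpl ujxu jus vgbny kwm uzbzv yttaz fwy jnz
Hunk 2: at line 3 remove [bjrw] add [iapg,jjam] -> 16 lines: szxb tvhir kllu iapg jjam khgsb ssjm lpl ujxu jus vgbny kwm uzbzv yttaz fwy jnz
Hunk 3: at line 7 remove [ujxu,jus,vgbny] add [ofw,ras,yzsl] -> 16 lines: szxb tvhir kllu iapg jjam khgsb ssjm lpl ofw ras yzsl kwm uzbzv yttaz fwy jnz
Final line count: 16

Answer: 16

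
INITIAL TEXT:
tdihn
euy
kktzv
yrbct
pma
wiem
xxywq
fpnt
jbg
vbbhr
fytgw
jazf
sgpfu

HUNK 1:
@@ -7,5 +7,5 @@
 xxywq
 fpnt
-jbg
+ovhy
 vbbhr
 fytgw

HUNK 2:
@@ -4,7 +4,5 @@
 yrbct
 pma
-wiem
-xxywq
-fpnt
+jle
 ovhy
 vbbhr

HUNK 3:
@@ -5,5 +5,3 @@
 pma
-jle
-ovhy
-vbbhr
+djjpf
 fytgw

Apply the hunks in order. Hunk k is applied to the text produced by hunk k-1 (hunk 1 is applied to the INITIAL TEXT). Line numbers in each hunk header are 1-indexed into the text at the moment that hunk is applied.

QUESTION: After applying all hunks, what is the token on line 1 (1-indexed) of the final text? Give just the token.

Answer: tdihn

Derivation:
Hunk 1: at line 7 remove [jbg] add [ovhy] -> 13 lines: tdihn euy kktzv yrbct pma wiem xxywq fpnt ovhy vbbhr fytgw jazf sgpfu
Hunk 2: at line 4 remove [wiem,xxywq,fpnt] add [jle] -> 11 lines: tdihn euy kktzv yrbct pma jle ovhy vbbhr fytgw jazf sgpfu
Hunk 3: at line 5 remove [jle,ovhy,vbbhr] add [djjpf] -> 9 lines: tdihn euy kktzv yrbct pma djjpf fytgw jazf sgpfu
Final line 1: tdihn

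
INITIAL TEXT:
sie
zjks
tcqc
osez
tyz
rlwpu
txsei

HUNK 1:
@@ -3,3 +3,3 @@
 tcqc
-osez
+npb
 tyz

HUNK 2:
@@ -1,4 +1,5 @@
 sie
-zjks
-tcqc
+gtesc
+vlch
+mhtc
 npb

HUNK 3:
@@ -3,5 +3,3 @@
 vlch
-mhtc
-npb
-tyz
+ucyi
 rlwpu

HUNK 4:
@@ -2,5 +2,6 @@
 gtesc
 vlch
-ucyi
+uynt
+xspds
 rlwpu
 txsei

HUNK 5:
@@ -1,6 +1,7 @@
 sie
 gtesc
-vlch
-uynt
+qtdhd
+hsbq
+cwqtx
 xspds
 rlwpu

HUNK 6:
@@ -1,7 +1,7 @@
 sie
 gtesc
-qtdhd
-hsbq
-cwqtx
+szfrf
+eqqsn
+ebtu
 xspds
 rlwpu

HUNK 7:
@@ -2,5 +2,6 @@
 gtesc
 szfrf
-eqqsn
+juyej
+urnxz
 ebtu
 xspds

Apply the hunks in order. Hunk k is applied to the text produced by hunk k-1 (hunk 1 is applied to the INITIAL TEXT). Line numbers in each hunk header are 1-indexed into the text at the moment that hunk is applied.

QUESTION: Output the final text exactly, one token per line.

Hunk 1: at line 3 remove [osez] add [npb] -> 7 lines: sie zjks tcqc npb tyz rlwpu txsei
Hunk 2: at line 1 remove [zjks,tcqc] add [gtesc,vlch,mhtc] -> 8 lines: sie gtesc vlch mhtc npb tyz rlwpu txsei
Hunk 3: at line 3 remove [mhtc,npb,tyz] add [ucyi] -> 6 lines: sie gtesc vlch ucyi rlwpu txsei
Hunk 4: at line 2 remove [ucyi] add [uynt,xspds] -> 7 lines: sie gtesc vlch uynt xspds rlwpu txsei
Hunk 5: at line 1 remove [vlch,uynt] add [qtdhd,hsbq,cwqtx] -> 8 lines: sie gtesc qtdhd hsbq cwqtx xspds rlwpu txsei
Hunk 6: at line 1 remove [qtdhd,hsbq,cwqtx] add [szfrf,eqqsn,ebtu] -> 8 lines: sie gtesc szfrf eqqsn ebtu xspds rlwpu txsei
Hunk 7: at line 2 remove [eqqsn] add [juyej,urnxz] -> 9 lines: sie gtesc szfrf juyej urnxz ebtu xspds rlwpu txsei

Answer: sie
gtesc
szfrf
juyej
urnxz
ebtu
xspds
rlwpu
txsei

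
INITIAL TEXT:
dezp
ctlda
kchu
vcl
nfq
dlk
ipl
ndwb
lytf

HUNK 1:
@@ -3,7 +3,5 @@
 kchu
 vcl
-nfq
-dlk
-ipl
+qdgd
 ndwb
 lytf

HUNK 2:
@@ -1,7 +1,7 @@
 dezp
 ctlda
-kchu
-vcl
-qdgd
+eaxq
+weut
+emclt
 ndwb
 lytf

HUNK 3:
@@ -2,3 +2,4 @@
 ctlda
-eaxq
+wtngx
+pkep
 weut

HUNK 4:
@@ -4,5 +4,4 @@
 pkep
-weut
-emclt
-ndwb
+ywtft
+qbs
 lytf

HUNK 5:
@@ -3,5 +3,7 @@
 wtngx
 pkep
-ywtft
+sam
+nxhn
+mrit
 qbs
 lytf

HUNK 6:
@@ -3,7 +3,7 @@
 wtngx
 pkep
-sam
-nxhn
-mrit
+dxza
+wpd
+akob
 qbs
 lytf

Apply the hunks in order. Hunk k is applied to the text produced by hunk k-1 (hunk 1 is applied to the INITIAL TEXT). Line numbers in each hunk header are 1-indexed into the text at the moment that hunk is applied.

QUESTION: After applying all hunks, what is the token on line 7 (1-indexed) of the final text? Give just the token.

Answer: akob

Derivation:
Hunk 1: at line 3 remove [nfq,dlk,ipl] add [qdgd] -> 7 lines: dezp ctlda kchu vcl qdgd ndwb lytf
Hunk 2: at line 1 remove [kchu,vcl,qdgd] add [eaxq,weut,emclt] -> 7 lines: dezp ctlda eaxq weut emclt ndwb lytf
Hunk 3: at line 2 remove [eaxq] add [wtngx,pkep] -> 8 lines: dezp ctlda wtngx pkep weut emclt ndwb lytf
Hunk 4: at line 4 remove [weut,emclt,ndwb] add [ywtft,qbs] -> 7 lines: dezp ctlda wtngx pkep ywtft qbs lytf
Hunk 5: at line 3 remove [ywtft] add [sam,nxhn,mrit] -> 9 lines: dezp ctlda wtngx pkep sam nxhn mrit qbs lytf
Hunk 6: at line 3 remove [sam,nxhn,mrit] add [dxza,wpd,akob] -> 9 lines: dezp ctlda wtngx pkep dxza wpd akob qbs lytf
Final line 7: akob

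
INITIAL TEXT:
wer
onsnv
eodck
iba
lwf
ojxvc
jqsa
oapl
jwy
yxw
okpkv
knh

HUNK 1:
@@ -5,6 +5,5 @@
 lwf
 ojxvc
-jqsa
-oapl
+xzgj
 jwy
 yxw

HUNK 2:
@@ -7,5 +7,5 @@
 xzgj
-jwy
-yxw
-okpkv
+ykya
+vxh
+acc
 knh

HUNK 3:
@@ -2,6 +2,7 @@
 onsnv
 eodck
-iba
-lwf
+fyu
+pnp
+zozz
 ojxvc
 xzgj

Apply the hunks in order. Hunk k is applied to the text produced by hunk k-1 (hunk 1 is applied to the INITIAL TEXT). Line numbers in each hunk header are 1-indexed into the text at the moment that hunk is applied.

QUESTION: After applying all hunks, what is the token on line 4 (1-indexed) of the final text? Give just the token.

Hunk 1: at line 5 remove [jqsa,oapl] add [xzgj] -> 11 lines: wer onsnv eodck iba lwf ojxvc xzgj jwy yxw okpkv knh
Hunk 2: at line 7 remove [jwy,yxw,okpkv] add [ykya,vxh,acc] -> 11 lines: wer onsnv eodck iba lwf ojxvc xzgj ykya vxh acc knh
Hunk 3: at line 2 remove [iba,lwf] add [fyu,pnp,zozz] -> 12 lines: wer onsnv eodck fyu pnp zozz ojxvc xzgj ykya vxh acc knh
Final line 4: fyu

Answer: fyu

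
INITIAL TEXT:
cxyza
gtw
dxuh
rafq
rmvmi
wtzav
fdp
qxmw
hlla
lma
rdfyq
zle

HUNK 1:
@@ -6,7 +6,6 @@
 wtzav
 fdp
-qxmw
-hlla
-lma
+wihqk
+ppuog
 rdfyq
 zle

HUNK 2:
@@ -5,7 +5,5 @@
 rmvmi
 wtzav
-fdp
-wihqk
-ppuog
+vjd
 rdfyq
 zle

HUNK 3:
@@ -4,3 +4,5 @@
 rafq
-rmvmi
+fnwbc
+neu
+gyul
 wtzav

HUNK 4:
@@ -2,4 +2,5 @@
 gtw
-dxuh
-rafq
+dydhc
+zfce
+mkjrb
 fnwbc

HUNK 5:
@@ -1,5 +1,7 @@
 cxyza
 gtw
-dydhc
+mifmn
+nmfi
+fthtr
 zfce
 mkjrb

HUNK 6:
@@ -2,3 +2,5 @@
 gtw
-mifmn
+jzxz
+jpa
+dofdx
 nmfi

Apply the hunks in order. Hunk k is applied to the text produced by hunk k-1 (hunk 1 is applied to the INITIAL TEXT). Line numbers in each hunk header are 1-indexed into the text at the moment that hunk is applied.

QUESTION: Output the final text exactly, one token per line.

Hunk 1: at line 6 remove [qxmw,hlla,lma] add [wihqk,ppuog] -> 11 lines: cxyza gtw dxuh rafq rmvmi wtzav fdp wihqk ppuog rdfyq zle
Hunk 2: at line 5 remove [fdp,wihqk,ppuog] add [vjd] -> 9 lines: cxyza gtw dxuh rafq rmvmi wtzav vjd rdfyq zle
Hunk 3: at line 4 remove [rmvmi] add [fnwbc,neu,gyul] -> 11 lines: cxyza gtw dxuh rafq fnwbc neu gyul wtzav vjd rdfyq zle
Hunk 4: at line 2 remove [dxuh,rafq] add [dydhc,zfce,mkjrb] -> 12 lines: cxyza gtw dydhc zfce mkjrb fnwbc neu gyul wtzav vjd rdfyq zle
Hunk 5: at line 1 remove [dydhc] add [mifmn,nmfi,fthtr] -> 14 lines: cxyza gtw mifmn nmfi fthtr zfce mkjrb fnwbc neu gyul wtzav vjd rdfyq zle
Hunk 6: at line 2 remove [mifmn] add [jzxz,jpa,dofdx] -> 16 lines: cxyza gtw jzxz jpa dofdx nmfi fthtr zfce mkjrb fnwbc neu gyul wtzav vjd rdfyq zle

Answer: cxyza
gtw
jzxz
jpa
dofdx
nmfi
fthtr
zfce
mkjrb
fnwbc
neu
gyul
wtzav
vjd
rdfyq
zle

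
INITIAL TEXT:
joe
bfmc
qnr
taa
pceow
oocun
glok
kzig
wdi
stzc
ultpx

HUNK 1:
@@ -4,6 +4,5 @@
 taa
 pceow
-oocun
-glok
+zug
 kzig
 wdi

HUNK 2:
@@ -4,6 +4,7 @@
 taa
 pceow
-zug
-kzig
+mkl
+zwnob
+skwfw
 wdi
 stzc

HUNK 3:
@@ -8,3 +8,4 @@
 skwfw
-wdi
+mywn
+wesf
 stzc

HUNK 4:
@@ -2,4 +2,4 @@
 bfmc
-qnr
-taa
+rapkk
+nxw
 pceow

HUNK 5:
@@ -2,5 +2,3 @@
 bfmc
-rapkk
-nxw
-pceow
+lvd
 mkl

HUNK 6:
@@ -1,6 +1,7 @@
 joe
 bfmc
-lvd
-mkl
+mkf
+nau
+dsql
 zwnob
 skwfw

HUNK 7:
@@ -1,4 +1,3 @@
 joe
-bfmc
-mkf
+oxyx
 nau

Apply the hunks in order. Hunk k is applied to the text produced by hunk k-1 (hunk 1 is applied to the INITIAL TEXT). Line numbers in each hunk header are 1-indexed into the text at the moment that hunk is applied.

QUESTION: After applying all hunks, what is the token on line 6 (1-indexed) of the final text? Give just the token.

Answer: skwfw

Derivation:
Hunk 1: at line 4 remove [oocun,glok] add [zug] -> 10 lines: joe bfmc qnr taa pceow zug kzig wdi stzc ultpx
Hunk 2: at line 4 remove [zug,kzig] add [mkl,zwnob,skwfw] -> 11 lines: joe bfmc qnr taa pceow mkl zwnob skwfw wdi stzc ultpx
Hunk 3: at line 8 remove [wdi] add [mywn,wesf] -> 12 lines: joe bfmc qnr taa pceow mkl zwnob skwfw mywn wesf stzc ultpx
Hunk 4: at line 2 remove [qnr,taa] add [rapkk,nxw] -> 12 lines: joe bfmc rapkk nxw pceow mkl zwnob skwfw mywn wesf stzc ultpx
Hunk 5: at line 2 remove [rapkk,nxw,pceow] add [lvd] -> 10 lines: joe bfmc lvd mkl zwnob skwfw mywn wesf stzc ultpx
Hunk 6: at line 1 remove [lvd,mkl] add [mkf,nau,dsql] -> 11 lines: joe bfmc mkf nau dsql zwnob skwfw mywn wesf stzc ultpx
Hunk 7: at line 1 remove [bfmc,mkf] add [oxyx] -> 10 lines: joe oxyx nau dsql zwnob skwfw mywn wesf stzc ultpx
Final line 6: skwfw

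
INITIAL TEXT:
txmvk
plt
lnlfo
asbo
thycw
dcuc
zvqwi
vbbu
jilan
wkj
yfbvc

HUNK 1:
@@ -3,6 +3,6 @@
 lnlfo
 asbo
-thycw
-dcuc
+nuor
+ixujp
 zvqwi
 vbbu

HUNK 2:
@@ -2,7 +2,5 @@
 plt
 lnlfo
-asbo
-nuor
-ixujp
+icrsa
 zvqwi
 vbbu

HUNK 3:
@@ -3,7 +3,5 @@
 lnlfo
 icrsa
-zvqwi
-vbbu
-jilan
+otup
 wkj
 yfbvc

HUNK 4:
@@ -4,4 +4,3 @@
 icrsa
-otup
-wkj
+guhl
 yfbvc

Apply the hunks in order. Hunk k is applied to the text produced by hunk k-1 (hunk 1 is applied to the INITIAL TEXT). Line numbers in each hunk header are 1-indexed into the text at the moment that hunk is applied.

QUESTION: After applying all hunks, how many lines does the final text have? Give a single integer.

Answer: 6

Derivation:
Hunk 1: at line 3 remove [thycw,dcuc] add [nuor,ixujp] -> 11 lines: txmvk plt lnlfo asbo nuor ixujp zvqwi vbbu jilan wkj yfbvc
Hunk 2: at line 2 remove [asbo,nuor,ixujp] add [icrsa] -> 9 lines: txmvk plt lnlfo icrsa zvqwi vbbu jilan wkj yfbvc
Hunk 3: at line 3 remove [zvqwi,vbbu,jilan] add [otup] -> 7 lines: txmvk plt lnlfo icrsa otup wkj yfbvc
Hunk 4: at line 4 remove [otup,wkj] add [guhl] -> 6 lines: txmvk plt lnlfo icrsa guhl yfbvc
Final line count: 6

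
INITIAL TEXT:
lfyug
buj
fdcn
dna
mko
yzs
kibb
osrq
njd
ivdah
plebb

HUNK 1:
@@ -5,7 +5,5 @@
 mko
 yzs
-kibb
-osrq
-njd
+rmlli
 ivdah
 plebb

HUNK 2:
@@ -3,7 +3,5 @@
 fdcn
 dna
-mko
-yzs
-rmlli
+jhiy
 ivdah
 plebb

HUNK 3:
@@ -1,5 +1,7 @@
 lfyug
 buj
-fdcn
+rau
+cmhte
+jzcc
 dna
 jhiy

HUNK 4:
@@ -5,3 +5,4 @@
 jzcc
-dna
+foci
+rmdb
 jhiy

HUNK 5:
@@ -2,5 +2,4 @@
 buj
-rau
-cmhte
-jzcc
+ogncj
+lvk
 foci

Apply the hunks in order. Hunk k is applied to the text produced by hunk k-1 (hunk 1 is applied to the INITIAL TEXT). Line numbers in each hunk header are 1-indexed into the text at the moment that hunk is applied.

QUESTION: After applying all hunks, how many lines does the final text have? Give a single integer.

Answer: 9

Derivation:
Hunk 1: at line 5 remove [kibb,osrq,njd] add [rmlli] -> 9 lines: lfyug buj fdcn dna mko yzs rmlli ivdah plebb
Hunk 2: at line 3 remove [mko,yzs,rmlli] add [jhiy] -> 7 lines: lfyug buj fdcn dna jhiy ivdah plebb
Hunk 3: at line 1 remove [fdcn] add [rau,cmhte,jzcc] -> 9 lines: lfyug buj rau cmhte jzcc dna jhiy ivdah plebb
Hunk 4: at line 5 remove [dna] add [foci,rmdb] -> 10 lines: lfyug buj rau cmhte jzcc foci rmdb jhiy ivdah plebb
Hunk 5: at line 2 remove [rau,cmhte,jzcc] add [ogncj,lvk] -> 9 lines: lfyug buj ogncj lvk foci rmdb jhiy ivdah plebb
Final line count: 9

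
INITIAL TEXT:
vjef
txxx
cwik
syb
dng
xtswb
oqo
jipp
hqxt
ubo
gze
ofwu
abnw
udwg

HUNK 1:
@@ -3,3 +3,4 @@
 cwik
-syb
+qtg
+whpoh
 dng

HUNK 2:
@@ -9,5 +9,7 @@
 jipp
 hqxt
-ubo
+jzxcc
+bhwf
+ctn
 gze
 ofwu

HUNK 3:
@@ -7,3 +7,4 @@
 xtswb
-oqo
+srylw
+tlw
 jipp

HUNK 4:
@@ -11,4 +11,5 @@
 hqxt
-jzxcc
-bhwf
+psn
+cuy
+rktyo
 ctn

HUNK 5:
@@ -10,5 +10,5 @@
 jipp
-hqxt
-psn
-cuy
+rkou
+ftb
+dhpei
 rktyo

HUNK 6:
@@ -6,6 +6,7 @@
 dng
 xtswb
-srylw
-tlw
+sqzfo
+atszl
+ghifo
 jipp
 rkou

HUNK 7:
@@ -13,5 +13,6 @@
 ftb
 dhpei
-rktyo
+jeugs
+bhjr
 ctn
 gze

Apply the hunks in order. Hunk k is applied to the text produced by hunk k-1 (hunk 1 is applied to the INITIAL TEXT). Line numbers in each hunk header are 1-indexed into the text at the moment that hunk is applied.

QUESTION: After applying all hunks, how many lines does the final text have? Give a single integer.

Hunk 1: at line 3 remove [syb] add [qtg,whpoh] -> 15 lines: vjef txxx cwik qtg whpoh dng xtswb oqo jipp hqxt ubo gze ofwu abnw udwg
Hunk 2: at line 9 remove [ubo] add [jzxcc,bhwf,ctn] -> 17 lines: vjef txxx cwik qtg whpoh dng xtswb oqo jipp hqxt jzxcc bhwf ctn gze ofwu abnw udwg
Hunk 3: at line 7 remove [oqo] add [srylw,tlw] -> 18 lines: vjef txxx cwik qtg whpoh dng xtswb srylw tlw jipp hqxt jzxcc bhwf ctn gze ofwu abnw udwg
Hunk 4: at line 11 remove [jzxcc,bhwf] add [psn,cuy,rktyo] -> 19 lines: vjef txxx cwik qtg whpoh dng xtswb srylw tlw jipp hqxt psn cuy rktyo ctn gze ofwu abnw udwg
Hunk 5: at line 10 remove [hqxt,psn,cuy] add [rkou,ftb,dhpei] -> 19 lines: vjef txxx cwik qtg whpoh dng xtswb srylw tlw jipp rkou ftb dhpei rktyo ctn gze ofwu abnw udwg
Hunk 6: at line 6 remove [srylw,tlw] add [sqzfo,atszl,ghifo] -> 20 lines: vjef txxx cwik qtg whpoh dng xtswb sqzfo atszl ghifo jipp rkou ftb dhpei rktyo ctn gze ofwu abnw udwg
Hunk 7: at line 13 remove [rktyo] add [jeugs,bhjr] -> 21 lines: vjef txxx cwik qtg whpoh dng xtswb sqzfo atszl ghifo jipp rkou ftb dhpei jeugs bhjr ctn gze ofwu abnw udwg
Final line count: 21

Answer: 21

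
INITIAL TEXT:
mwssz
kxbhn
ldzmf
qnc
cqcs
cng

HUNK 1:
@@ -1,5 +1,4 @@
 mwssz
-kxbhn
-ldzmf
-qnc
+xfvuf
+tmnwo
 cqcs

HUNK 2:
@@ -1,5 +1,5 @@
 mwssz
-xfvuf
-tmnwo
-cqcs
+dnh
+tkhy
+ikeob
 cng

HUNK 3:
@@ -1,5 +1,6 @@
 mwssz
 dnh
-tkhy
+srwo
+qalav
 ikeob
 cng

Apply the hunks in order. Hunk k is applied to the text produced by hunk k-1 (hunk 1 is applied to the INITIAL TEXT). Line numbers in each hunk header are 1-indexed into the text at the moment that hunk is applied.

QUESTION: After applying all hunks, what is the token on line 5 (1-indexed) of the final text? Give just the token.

Hunk 1: at line 1 remove [kxbhn,ldzmf,qnc] add [xfvuf,tmnwo] -> 5 lines: mwssz xfvuf tmnwo cqcs cng
Hunk 2: at line 1 remove [xfvuf,tmnwo,cqcs] add [dnh,tkhy,ikeob] -> 5 lines: mwssz dnh tkhy ikeob cng
Hunk 3: at line 1 remove [tkhy] add [srwo,qalav] -> 6 lines: mwssz dnh srwo qalav ikeob cng
Final line 5: ikeob

Answer: ikeob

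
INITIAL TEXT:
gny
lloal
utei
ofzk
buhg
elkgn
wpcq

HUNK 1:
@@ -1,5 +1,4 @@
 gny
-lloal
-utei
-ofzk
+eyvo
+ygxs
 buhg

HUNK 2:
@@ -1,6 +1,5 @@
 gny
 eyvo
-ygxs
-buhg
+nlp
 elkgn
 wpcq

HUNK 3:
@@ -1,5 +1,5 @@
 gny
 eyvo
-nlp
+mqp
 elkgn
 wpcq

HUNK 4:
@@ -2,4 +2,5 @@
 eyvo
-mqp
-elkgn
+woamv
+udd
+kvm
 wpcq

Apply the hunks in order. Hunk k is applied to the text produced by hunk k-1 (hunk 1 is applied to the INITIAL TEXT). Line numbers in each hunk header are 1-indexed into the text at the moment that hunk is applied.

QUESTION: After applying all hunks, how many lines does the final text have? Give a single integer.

Hunk 1: at line 1 remove [lloal,utei,ofzk] add [eyvo,ygxs] -> 6 lines: gny eyvo ygxs buhg elkgn wpcq
Hunk 2: at line 1 remove [ygxs,buhg] add [nlp] -> 5 lines: gny eyvo nlp elkgn wpcq
Hunk 3: at line 1 remove [nlp] add [mqp] -> 5 lines: gny eyvo mqp elkgn wpcq
Hunk 4: at line 2 remove [mqp,elkgn] add [woamv,udd,kvm] -> 6 lines: gny eyvo woamv udd kvm wpcq
Final line count: 6

Answer: 6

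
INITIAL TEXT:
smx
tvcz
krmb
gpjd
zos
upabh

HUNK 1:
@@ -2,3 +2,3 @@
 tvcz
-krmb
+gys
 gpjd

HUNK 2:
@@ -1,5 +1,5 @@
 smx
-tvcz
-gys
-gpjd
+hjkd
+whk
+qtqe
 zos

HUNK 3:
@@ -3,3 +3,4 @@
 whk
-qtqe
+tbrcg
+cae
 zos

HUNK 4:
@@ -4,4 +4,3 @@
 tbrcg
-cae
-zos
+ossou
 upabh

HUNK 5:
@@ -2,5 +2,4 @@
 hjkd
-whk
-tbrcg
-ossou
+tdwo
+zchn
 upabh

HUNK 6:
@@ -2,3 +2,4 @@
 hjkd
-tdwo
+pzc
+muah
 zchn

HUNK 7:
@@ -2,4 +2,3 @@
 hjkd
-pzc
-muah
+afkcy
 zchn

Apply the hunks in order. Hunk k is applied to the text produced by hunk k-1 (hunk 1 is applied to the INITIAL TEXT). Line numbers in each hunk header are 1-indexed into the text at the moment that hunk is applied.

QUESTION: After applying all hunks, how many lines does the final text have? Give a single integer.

Answer: 5

Derivation:
Hunk 1: at line 2 remove [krmb] add [gys] -> 6 lines: smx tvcz gys gpjd zos upabh
Hunk 2: at line 1 remove [tvcz,gys,gpjd] add [hjkd,whk,qtqe] -> 6 lines: smx hjkd whk qtqe zos upabh
Hunk 3: at line 3 remove [qtqe] add [tbrcg,cae] -> 7 lines: smx hjkd whk tbrcg cae zos upabh
Hunk 4: at line 4 remove [cae,zos] add [ossou] -> 6 lines: smx hjkd whk tbrcg ossou upabh
Hunk 5: at line 2 remove [whk,tbrcg,ossou] add [tdwo,zchn] -> 5 lines: smx hjkd tdwo zchn upabh
Hunk 6: at line 2 remove [tdwo] add [pzc,muah] -> 6 lines: smx hjkd pzc muah zchn upabh
Hunk 7: at line 2 remove [pzc,muah] add [afkcy] -> 5 lines: smx hjkd afkcy zchn upabh
Final line count: 5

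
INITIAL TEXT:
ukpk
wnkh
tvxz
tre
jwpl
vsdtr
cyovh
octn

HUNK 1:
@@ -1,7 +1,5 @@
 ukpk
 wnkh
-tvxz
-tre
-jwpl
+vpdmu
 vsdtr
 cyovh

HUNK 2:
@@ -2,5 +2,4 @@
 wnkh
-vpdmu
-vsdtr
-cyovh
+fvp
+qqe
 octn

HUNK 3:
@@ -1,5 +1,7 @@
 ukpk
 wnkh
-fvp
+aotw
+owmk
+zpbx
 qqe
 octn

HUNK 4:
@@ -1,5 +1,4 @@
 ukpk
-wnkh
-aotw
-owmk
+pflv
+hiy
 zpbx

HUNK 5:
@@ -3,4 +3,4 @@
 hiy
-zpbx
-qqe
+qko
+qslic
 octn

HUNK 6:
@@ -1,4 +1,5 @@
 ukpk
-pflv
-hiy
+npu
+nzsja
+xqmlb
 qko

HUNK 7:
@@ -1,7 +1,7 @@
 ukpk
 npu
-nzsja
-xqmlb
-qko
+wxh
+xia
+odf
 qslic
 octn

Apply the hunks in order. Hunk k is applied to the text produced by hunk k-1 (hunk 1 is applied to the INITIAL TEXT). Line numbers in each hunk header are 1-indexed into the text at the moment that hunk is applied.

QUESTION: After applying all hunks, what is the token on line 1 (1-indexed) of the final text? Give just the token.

Hunk 1: at line 1 remove [tvxz,tre,jwpl] add [vpdmu] -> 6 lines: ukpk wnkh vpdmu vsdtr cyovh octn
Hunk 2: at line 2 remove [vpdmu,vsdtr,cyovh] add [fvp,qqe] -> 5 lines: ukpk wnkh fvp qqe octn
Hunk 3: at line 1 remove [fvp] add [aotw,owmk,zpbx] -> 7 lines: ukpk wnkh aotw owmk zpbx qqe octn
Hunk 4: at line 1 remove [wnkh,aotw,owmk] add [pflv,hiy] -> 6 lines: ukpk pflv hiy zpbx qqe octn
Hunk 5: at line 3 remove [zpbx,qqe] add [qko,qslic] -> 6 lines: ukpk pflv hiy qko qslic octn
Hunk 6: at line 1 remove [pflv,hiy] add [npu,nzsja,xqmlb] -> 7 lines: ukpk npu nzsja xqmlb qko qslic octn
Hunk 7: at line 1 remove [nzsja,xqmlb,qko] add [wxh,xia,odf] -> 7 lines: ukpk npu wxh xia odf qslic octn
Final line 1: ukpk

Answer: ukpk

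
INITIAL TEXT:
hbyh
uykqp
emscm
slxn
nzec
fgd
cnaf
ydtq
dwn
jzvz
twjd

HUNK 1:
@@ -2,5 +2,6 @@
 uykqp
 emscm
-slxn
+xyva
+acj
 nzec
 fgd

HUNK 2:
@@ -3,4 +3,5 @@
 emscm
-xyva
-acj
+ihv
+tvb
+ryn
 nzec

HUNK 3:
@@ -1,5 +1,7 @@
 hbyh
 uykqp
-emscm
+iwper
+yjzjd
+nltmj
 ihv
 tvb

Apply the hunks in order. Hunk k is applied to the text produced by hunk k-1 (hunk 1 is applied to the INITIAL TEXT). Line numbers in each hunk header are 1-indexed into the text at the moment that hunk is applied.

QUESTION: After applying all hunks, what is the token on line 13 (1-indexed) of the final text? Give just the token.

Hunk 1: at line 2 remove [slxn] add [xyva,acj] -> 12 lines: hbyh uykqp emscm xyva acj nzec fgd cnaf ydtq dwn jzvz twjd
Hunk 2: at line 3 remove [xyva,acj] add [ihv,tvb,ryn] -> 13 lines: hbyh uykqp emscm ihv tvb ryn nzec fgd cnaf ydtq dwn jzvz twjd
Hunk 3: at line 1 remove [emscm] add [iwper,yjzjd,nltmj] -> 15 lines: hbyh uykqp iwper yjzjd nltmj ihv tvb ryn nzec fgd cnaf ydtq dwn jzvz twjd
Final line 13: dwn

Answer: dwn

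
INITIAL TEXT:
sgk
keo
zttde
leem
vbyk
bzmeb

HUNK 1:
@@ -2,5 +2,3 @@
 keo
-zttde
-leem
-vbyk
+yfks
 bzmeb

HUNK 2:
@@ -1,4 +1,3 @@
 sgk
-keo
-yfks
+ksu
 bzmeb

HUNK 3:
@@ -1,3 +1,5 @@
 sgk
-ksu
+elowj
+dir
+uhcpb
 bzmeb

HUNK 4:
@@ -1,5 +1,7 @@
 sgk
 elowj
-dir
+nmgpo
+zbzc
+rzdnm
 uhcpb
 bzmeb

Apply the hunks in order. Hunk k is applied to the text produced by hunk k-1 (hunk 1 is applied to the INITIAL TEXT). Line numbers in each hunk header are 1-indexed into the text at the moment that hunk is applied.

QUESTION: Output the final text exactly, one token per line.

Hunk 1: at line 2 remove [zttde,leem,vbyk] add [yfks] -> 4 lines: sgk keo yfks bzmeb
Hunk 2: at line 1 remove [keo,yfks] add [ksu] -> 3 lines: sgk ksu bzmeb
Hunk 3: at line 1 remove [ksu] add [elowj,dir,uhcpb] -> 5 lines: sgk elowj dir uhcpb bzmeb
Hunk 4: at line 1 remove [dir] add [nmgpo,zbzc,rzdnm] -> 7 lines: sgk elowj nmgpo zbzc rzdnm uhcpb bzmeb

Answer: sgk
elowj
nmgpo
zbzc
rzdnm
uhcpb
bzmeb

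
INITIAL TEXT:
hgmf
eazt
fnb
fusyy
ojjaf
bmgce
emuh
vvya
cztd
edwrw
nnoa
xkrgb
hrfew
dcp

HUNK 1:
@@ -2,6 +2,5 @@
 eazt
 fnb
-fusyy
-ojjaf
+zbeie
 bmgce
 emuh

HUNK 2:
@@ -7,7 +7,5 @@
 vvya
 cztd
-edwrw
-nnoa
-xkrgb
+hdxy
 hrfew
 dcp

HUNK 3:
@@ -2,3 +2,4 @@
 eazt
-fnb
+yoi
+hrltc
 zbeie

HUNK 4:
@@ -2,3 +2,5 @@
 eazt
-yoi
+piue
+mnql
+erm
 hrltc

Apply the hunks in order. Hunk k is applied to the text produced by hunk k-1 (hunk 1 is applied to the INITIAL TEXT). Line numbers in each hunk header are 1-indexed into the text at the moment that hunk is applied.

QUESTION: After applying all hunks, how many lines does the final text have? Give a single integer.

Answer: 14

Derivation:
Hunk 1: at line 2 remove [fusyy,ojjaf] add [zbeie] -> 13 lines: hgmf eazt fnb zbeie bmgce emuh vvya cztd edwrw nnoa xkrgb hrfew dcp
Hunk 2: at line 7 remove [edwrw,nnoa,xkrgb] add [hdxy] -> 11 lines: hgmf eazt fnb zbeie bmgce emuh vvya cztd hdxy hrfew dcp
Hunk 3: at line 2 remove [fnb] add [yoi,hrltc] -> 12 lines: hgmf eazt yoi hrltc zbeie bmgce emuh vvya cztd hdxy hrfew dcp
Hunk 4: at line 2 remove [yoi] add [piue,mnql,erm] -> 14 lines: hgmf eazt piue mnql erm hrltc zbeie bmgce emuh vvya cztd hdxy hrfew dcp
Final line count: 14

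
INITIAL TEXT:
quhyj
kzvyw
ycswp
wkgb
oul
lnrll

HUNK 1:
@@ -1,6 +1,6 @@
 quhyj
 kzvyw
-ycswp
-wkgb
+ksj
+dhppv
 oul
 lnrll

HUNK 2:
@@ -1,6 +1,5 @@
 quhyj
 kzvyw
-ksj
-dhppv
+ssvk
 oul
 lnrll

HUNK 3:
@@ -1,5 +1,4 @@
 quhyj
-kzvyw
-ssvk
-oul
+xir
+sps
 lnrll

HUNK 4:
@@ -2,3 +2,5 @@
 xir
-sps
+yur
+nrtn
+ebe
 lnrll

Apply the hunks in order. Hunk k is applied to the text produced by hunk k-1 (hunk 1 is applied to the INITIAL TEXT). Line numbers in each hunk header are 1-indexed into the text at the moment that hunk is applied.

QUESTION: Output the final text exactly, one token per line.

Answer: quhyj
xir
yur
nrtn
ebe
lnrll

Derivation:
Hunk 1: at line 1 remove [ycswp,wkgb] add [ksj,dhppv] -> 6 lines: quhyj kzvyw ksj dhppv oul lnrll
Hunk 2: at line 1 remove [ksj,dhppv] add [ssvk] -> 5 lines: quhyj kzvyw ssvk oul lnrll
Hunk 3: at line 1 remove [kzvyw,ssvk,oul] add [xir,sps] -> 4 lines: quhyj xir sps lnrll
Hunk 4: at line 2 remove [sps] add [yur,nrtn,ebe] -> 6 lines: quhyj xir yur nrtn ebe lnrll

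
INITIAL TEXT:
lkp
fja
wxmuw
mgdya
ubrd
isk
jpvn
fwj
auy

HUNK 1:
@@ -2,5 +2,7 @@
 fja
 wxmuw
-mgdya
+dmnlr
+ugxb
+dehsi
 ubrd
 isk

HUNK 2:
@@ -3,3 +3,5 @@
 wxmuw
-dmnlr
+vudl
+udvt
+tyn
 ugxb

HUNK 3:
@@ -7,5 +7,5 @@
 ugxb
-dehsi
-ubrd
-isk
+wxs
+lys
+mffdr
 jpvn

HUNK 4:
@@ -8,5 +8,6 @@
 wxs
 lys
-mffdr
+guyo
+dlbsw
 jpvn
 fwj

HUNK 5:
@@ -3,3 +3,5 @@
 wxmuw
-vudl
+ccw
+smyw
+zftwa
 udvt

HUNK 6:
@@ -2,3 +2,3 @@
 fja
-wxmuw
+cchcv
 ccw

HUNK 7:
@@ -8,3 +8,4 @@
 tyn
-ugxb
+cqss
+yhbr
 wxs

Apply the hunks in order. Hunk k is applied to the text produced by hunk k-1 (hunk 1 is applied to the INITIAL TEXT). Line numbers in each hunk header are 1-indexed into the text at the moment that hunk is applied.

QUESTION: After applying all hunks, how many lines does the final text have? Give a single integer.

Hunk 1: at line 2 remove [mgdya] add [dmnlr,ugxb,dehsi] -> 11 lines: lkp fja wxmuw dmnlr ugxb dehsi ubrd isk jpvn fwj auy
Hunk 2: at line 3 remove [dmnlr] add [vudl,udvt,tyn] -> 13 lines: lkp fja wxmuw vudl udvt tyn ugxb dehsi ubrd isk jpvn fwj auy
Hunk 3: at line 7 remove [dehsi,ubrd,isk] add [wxs,lys,mffdr] -> 13 lines: lkp fja wxmuw vudl udvt tyn ugxb wxs lys mffdr jpvn fwj auy
Hunk 4: at line 8 remove [mffdr] add [guyo,dlbsw] -> 14 lines: lkp fja wxmuw vudl udvt tyn ugxb wxs lys guyo dlbsw jpvn fwj auy
Hunk 5: at line 3 remove [vudl] add [ccw,smyw,zftwa] -> 16 lines: lkp fja wxmuw ccw smyw zftwa udvt tyn ugxb wxs lys guyo dlbsw jpvn fwj auy
Hunk 6: at line 2 remove [wxmuw] add [cchcv] -> 16 lines: lkp fja cchcv ccw smyw zftwa udvt tyn ugxb wxs lys guyo dlbsw jpvn fwj auy
Hunk 7: at line 8 remove [ugxb] add [cqss,yhbr] -> 17 lines: lkp fja cchcv ccw smyw zftwa udvt tyn cqss yhbr wxs lys guyo dlbsw jpvn fwj auy
Final line count: 17

Answer: 17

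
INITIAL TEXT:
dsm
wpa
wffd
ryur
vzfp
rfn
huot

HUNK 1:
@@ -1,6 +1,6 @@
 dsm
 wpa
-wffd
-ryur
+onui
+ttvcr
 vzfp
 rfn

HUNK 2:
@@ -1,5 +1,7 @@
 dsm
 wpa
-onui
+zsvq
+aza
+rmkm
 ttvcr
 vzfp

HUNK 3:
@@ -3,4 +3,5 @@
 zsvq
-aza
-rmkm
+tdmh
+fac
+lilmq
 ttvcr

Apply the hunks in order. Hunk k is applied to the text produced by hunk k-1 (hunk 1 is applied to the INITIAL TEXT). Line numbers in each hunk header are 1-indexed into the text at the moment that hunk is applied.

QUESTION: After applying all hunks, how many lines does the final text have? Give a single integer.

Hunk 1: at line 1 remove [wffd,ryur] add [onui,ttvcr] -> 7 lines: dsm wpa onui ttvcr vzfp rfn huot
Hunk 2: at line 1 remove [onui] add [zsvq,aza,rmkm] -> 9 lines: dsm wpa zsvq aza rmkm ttvcr vzfp rfn huot
Hunk 3: at line 3 remove [aza,rmkm] add [tdmh,fac,lilmq] -> 10 lines: dsm wpa zsvq tdmh fac lilmq ttvcr vzfp rfn huot
Final line count: 10

Answer: 10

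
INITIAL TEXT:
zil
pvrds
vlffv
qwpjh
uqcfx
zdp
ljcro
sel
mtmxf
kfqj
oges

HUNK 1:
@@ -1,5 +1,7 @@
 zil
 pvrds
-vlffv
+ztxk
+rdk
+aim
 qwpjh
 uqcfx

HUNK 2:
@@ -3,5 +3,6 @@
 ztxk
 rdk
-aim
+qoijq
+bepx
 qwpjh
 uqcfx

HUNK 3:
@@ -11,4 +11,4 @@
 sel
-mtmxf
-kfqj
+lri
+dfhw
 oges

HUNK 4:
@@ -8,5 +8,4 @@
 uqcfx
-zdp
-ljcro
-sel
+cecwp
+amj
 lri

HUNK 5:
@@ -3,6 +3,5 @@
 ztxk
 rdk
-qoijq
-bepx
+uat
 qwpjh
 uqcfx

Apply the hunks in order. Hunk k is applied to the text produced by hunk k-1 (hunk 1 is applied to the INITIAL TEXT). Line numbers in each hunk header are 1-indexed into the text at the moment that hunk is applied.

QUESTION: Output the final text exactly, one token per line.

Hunk 1: at line 1 remove [vlffv] add [ztxk,rdk,aim] -> 13 lines: zil pvrds ztxk rdk aim qwpjh uqcfx zdp ljcro sel mtmxf kfqj oges
Hunk 2: at line 3 remove [aim] add [qoijq,bepx] -> 14 lines: zil pvrds ztxk rdk qoijq bepx qwpjh uqcfx zdp ljcro sel mtmxf kfqj oges
Hunk 3: at line 11 remove [mtmxf,kfqj] add [lri,dfhw] -> 14 lines: zil pvrds ztxk rdk qoijq bepx qwpjh uqcfx zdp ljcro sel lri dfhw oges
Hunk 4: at line 8 remove [zdp,ljcro,sel] add [cecwp,amj] -> 13 lines: zil pvrds ztxk rdk qoijq bepx qwpjh uqcfx cecwp amj lri dfhw oges
Hunk 5: at line 3 remove [qoijq,bepx] add [uat] -> 12 lines: zil pvrds ztxk rdk uat qwpjh uqcfx cecwp amj lri dfhw oges

Answer: zil
pvrds
ztxk
rdk
uat
qwpjh
uqcfx
cecwp
amj
lri
dfhw
oges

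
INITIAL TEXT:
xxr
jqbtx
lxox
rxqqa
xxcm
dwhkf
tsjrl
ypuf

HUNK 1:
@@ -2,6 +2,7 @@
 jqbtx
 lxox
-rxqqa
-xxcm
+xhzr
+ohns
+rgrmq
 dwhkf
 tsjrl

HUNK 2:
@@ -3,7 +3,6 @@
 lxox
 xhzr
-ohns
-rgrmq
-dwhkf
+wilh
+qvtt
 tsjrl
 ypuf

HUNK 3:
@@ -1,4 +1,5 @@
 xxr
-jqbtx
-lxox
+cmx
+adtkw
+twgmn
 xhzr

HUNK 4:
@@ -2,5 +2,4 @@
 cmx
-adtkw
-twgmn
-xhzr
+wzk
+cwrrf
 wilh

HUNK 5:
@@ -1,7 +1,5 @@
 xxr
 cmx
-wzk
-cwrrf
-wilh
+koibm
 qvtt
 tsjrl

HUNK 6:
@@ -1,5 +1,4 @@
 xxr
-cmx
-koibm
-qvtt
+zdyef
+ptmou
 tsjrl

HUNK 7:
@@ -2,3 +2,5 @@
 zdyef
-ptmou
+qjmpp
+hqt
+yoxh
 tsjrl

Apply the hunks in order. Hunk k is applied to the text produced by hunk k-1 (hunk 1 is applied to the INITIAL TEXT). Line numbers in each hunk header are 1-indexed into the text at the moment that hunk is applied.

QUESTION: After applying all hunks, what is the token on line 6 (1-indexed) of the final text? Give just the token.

Answer: tsjrl

Derivation:
Hunk 1: at line 2 remove [rxqqa,xxcm] add [xhzr,ohns,rgrmq] -> 9 lines: xxr jqbtx lxox xhzr ohns rgrmq dwhkf tsjrl ypuf
Hunk 2: at line 3 remove [ohns,rgrmq,dwhkf] add [wilh,qvtt] -> 8 lines: xxr jqbtx lxox xhzr wilh qvtt tsjrl ypuf
Hunk 3: at line 1 remove [jqbtx,lxox] add [cmx,adtkw,twgmn] -> 9 lines: xxr cmx adtkw twgmn xhzr wilh qvtt tsjrl ypuf
Hunk 4: at line 2 remove [adtkw,twgmn,xhzr] add [wzk,cwrrf] -> 8 lines: xxr cmx wzk cwrrf wilh qvtt tsjrl ypuf
Hunk 5: at line 1 remove [wzk,cwrrf,wilh] add [koibm] -> 6 lines: xxr cmx koibm qvtt tsjrl ypuf
Hunk 6: at line 1 remove [cmx,koibm,qvtt] add [zdyef,ptmou] -> 5 lines: xxr zdyef ptmou tsjrl ypuf
Hunk 7: at line 2 remove [ptmou] add [qjmpp,hqt,yoxh] -> 7 lines: xxr zdyef qjmpp hqt yoxh tsjrl ypuf
Final line 6: tsjrl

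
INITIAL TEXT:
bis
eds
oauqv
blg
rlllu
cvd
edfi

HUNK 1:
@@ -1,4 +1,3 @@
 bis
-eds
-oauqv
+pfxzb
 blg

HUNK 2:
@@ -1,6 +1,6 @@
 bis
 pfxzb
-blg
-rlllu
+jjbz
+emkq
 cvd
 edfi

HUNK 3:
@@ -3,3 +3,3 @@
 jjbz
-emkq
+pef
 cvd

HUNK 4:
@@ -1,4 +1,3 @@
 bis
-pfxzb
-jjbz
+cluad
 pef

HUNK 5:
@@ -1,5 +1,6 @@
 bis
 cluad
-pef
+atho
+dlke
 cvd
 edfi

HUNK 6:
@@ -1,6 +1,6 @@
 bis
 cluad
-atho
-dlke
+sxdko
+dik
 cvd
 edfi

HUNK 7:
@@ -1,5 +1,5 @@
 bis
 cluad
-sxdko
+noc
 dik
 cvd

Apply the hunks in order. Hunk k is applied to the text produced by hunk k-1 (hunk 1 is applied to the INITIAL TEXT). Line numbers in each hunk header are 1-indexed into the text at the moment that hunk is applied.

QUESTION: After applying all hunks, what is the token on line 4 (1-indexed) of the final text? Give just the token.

Hunk 1: at line 1 remove [eds,oauqv] add [pfxzb] -> 6 lines: bis pfxzb blg rlllu cvd edfi
Hunk 2: at line 1 remove [blg,rlllu] add [jjbz,emkq] -> 6 lines: bis pfxzb jjbz emkq cvd edfi
Hunk 3: at line 3 remove [emkq] add [pef] -> 6 lines: bis pfxzb jjbz pef cvd edfi
Hunk 4: at line 1 remove [pfxzb,jjbz] add [cluad] -> 5 lines: bis cluad pef cvd edfi
Hunk 5: at line 1 remove [pef] add [atho,dlke] -> 6 lines: bis cluad atho dlke cvd edfi
Hunk 6: at line 1 remove [atho,dlke] add [sxdko,dik] -> 6 lines: bis cluad sxdko dik cvd edfi
Hunk 7: at line 1 remove [sxdko] add [noc] -> 6 lines: bis cluad noc dik cvd edfi
Final line 4: dik

Answer: dik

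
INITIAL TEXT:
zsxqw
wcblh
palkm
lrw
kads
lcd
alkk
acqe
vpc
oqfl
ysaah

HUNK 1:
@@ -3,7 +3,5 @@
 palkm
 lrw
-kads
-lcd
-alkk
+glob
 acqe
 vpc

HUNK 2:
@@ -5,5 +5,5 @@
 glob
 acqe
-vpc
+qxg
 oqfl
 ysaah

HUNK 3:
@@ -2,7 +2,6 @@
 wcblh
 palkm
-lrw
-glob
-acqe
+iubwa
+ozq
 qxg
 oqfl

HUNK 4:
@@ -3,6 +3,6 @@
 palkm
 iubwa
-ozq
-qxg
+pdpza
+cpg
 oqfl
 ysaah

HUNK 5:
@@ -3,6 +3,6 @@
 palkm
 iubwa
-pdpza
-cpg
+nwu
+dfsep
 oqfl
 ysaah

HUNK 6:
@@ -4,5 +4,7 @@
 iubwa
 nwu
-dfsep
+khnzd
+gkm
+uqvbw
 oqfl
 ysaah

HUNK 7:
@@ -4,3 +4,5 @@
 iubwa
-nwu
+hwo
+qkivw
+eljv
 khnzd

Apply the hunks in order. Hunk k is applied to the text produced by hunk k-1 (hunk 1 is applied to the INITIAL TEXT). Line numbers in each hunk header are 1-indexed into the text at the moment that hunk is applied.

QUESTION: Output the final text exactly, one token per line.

Answer: zsxqw
wcblh
palkm
iubwa
hwo
qkivw
eljv
khnzd
gkm
uqvbw
oqfl
ysaah

Derivation:
Hunk 1: at line 3 remove [kads,lcd,alkk] add [glob] -> 9 lines: zsxqw wcblh palkm lrw glob acqe vpc oqfl ysaah
Hunk 2: at line 5 remove [vpc] add [qxg] -> 9 lines: zsxqw wcblh palkm lrw glob acqe qxg oqfl ysaah
Hunk 3: at line 2 remove [lrw,glob,acqe] add [iubwa,ozq] -> 8 lines: zsxqw wcblh palkm iubwa ozq qxg oqfl ysaah
Hunk 4: at line 3 remove [ozq,qxg] add [pdpza,cpg] -> 8 lines: zsxqw wcblh palkm iubwa pdpza cpg oqfl ysaah
Hunk 5: at line 3 remove [pdpza,cpg] add [nwu,dfsep] -> 8 lines: zsxqw wcblh palkm iubwa nwu dfsep oqfl ysaah
Hunk 6: at line 4 remove [dfsep] add [khnzd,gkm,uqvbw] -> 10 lines: zsxqw wcblh palkm iubwa nwu khnzd gkm uqvbw oqfl ysaah
Hunk 7: at line 4 remove [nwu] add [hwo,qkivw,eljv] -> 12 lines: zsxqw wcblh palkm iubwa hwo qkivw eljv khnzd gkm uqvbw oqfl ysaah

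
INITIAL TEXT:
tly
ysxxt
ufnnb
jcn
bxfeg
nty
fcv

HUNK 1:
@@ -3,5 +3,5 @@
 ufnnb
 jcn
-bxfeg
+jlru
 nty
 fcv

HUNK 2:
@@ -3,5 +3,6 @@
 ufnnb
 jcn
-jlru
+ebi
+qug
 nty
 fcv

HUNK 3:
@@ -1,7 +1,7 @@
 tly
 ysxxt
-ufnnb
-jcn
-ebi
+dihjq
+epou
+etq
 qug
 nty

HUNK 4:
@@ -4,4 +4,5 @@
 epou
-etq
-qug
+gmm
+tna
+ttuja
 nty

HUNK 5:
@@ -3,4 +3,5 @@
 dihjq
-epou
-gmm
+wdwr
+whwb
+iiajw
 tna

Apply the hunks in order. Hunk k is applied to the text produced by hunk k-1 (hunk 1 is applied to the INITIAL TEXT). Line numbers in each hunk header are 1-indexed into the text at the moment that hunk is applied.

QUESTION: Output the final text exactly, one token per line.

Answer: tly
ysxxt
dihjq
wdwr
whwb
iiajw
tna
ttuja
nty
fcv

Derivation:
Hunk 1: at line 3 remove [bxfeg] add [jlru] -> 7 lines: tly ysxxt ufnnb jcn jlru nty fcv
Hunk 2: at line 3 remove [jlru] add [ebi,qug] -> 8 lines: tly ysxxt ufnnb jcn ebi qug nty fcv
Hunk 3: at line 1 remove [ufnnb,jcn,ebi] add [dihjq,epou,etq] -> 8 lines: tly ysxxt dihjq epou etq qug nty fcv
Hunk 4: at line 4 remove [etq,qug] add [gmm,tna,ttuja] -> 9 lines: tly ysxxt dihjq epou gmm tna ttuja nty fcv
Hunk 5: at line 3 remove [epou,gmm] add [wdwr,whwb,iiajw] -> 10 lines: tly ysxxt dihjq wdwr whwb iiajw tna ttuja nty fcv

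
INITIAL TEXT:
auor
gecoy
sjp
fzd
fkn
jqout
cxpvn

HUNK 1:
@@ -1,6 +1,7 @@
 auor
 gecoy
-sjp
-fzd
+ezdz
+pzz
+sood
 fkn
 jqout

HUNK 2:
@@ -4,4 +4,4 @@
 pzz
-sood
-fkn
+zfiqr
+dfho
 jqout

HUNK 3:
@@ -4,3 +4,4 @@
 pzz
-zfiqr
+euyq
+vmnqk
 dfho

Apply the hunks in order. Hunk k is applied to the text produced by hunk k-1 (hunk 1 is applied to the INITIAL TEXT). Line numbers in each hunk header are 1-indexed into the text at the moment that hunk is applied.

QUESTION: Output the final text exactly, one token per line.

Hunk 1: at line 1 remove [sjp,fzd] add [ezdz,pzz,sood] -> 8 lines: auor gecoy ezdz pzz sood fkn jqout cxpvn
Hunk 2: at line 4 remove [sood,fkn] add [zfiqr,dfho] -> 8 lines: auor gecoy ezdz pzz zfiqr dfho jqout cxpvn
Hunk 3: at line 4 remove [zfiqr] add [euyq,vmnqk] -> 9 lines: auor gecoy ezdz pzz euyq vmnqk dfho jqout cxpvn

Answer: auor
gecoy
ezdz
pzz
euyq
vmnqk
dfho
jqout
cxpvn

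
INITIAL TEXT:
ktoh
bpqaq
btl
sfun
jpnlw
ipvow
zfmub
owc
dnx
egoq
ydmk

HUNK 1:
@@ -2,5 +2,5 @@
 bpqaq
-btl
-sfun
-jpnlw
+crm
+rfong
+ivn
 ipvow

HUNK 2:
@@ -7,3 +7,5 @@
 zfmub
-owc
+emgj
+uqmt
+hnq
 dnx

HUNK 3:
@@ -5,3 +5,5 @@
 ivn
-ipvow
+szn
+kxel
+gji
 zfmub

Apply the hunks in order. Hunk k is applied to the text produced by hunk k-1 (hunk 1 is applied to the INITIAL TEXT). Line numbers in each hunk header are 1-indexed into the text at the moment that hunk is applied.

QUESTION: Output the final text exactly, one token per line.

Answer: ktoh
bpqaq
crm
rfong
ivn
szn
kxel
gji
zfmub
emgj
uqmt
hnq
dnx
egoq
ydmk

Derivation:
Hunk 1: at line 2 remove [btl,sfun,jpnlw] add [crm,rfong,ivn] -> 11 lines: ktoh bpqaq crm rfong ivn ipvow zfmub owc dnx egoq ydmk
Hunk 2: at line 7 remove [owc] add [emgj,uqmt,hnq] -> 13 lines: ktoh bpqaq crm rfong ivn ipvow zfmub emgj uqmt hnq dnx egoq ydmk
Hunk 3: at line 5 remove [ipvow] add [szn,kxel,gji] -> 15 lines: ktoh bpqaq crm rfong ivn szn kxel gji zfmub emgj uqmt hnq dnx egoq ydmk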